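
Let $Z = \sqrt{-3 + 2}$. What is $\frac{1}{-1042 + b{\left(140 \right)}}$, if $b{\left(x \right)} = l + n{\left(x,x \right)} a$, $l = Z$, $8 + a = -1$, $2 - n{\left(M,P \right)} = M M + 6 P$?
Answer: $\frac{182900}{33452410001} - \frac{i}{33452410001} \approx 5.4675 \cdot 10^{-6} - 2.9893 \cdot 10^{-11} i$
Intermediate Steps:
$n{\left(M,P \right)} = 2 - M^{2} - 6 P$ ($n{\left(M,P \right)} = 2 - \left(M M + 6 P\right) = 2 - \left(M^{2} + 6 P\right) = 2 - M^{2} - 6 P$)
$Z = i$ ($Z = \sqrt{-1} = i \approx 1.0 i$)
$a = -9$ ($a = -8 - 1 = -9$)
$l = i \approx 1.0 i$
$b{\left(x \right)} = -18 + i + 9 x^{2} + 54 x$ ($b{\left(x \right)} = i + \left(2 - x^{2} - 6 x\right) \left(-9\right) = i + \left(-18 + 9 x^{2} + 54 x\right) = -18 + i + 9 x^{2} + 54 x$)
$\frac{1}{-1042 + b{\left(140 \right)}} = \frac{1}{-1042 + \left(-18 + i + 9 \cdot 140^{2} + 54 \cdot 140\right)} = \frac{1}{-1042 + \left(-18 + i + 9 \cdot 19600 + 7560\right)} = \frac{1}{-1042 + \left(-18 + i + 176400 + 7560\right)} = \frac{1}{-1042 + \left(183942 + i\right)} = \frac{1}{182900 + i} = \frac{182900 - i}{33452410001}$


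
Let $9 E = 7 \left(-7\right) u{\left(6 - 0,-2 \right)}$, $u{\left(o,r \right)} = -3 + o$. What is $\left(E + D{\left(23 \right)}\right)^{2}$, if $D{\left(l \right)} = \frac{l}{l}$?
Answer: $\frac{2116}{9} \approx 235.11$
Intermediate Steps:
$D{\left(l \right)} = 1$
$E = - \frac{49}{3}$ ($E = \frac{7 \left(-7\right) \left(-3 + \left(6 - 0\right)\right)}{9} = \frac{\left(-49\right) \left(-3 + \left(6 + 0\right)\right)}{9} = \frac{\left(-49\right) \left(-3 + 6\right)}{9} = \frac{\left(-49\right) 3}{9} = \frac{1}{9} \left(-147\right) = - \frac{49}{3} \approx -16.333$)
$\left(E + D{\left(23 \right)}\right)^{2} = \left(- \frac{49}{3} + 1\right)^{2} = \left(- \frac{46}{3}\right)^{2} = \frac{2116}{9}$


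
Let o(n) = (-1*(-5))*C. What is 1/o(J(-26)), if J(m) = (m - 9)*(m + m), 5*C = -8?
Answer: -⅛ ≈ -0.12500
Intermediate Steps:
C = -8/5 (C = (⅕)*(-8) = -8/5 ≈ -1.6000)
J(m) = 2*m*(-9 + m) (J(m) = (-9 + m)*(2*m) = 2*m*(-9 + m))
o(n) = -8 (o(n) = -1*(-5)*(-8/5) = 5*(-8/5) = -8)
1/o(J(-26)) = 1/(-8) = -⅛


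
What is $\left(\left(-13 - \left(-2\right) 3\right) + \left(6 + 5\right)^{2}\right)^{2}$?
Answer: $12996$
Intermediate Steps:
$\left(\left(-13 - \left(-2\right) 3\right) + \left(6 + 5\right)^{2}\right)^{2} = \left(\left(-13 - -6\right) + 11^{2}\right)^{2} = \left(\left(-13 + 6\right) + 121\right)^{2} = \left(-7 + 121\right)^{2} = 114^{2} = 12996$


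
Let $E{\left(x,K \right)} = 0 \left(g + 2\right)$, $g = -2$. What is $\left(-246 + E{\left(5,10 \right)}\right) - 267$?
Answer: $-513$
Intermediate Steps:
$E{\left(x,K \right)} = 0$ ($E{\left(x,K \right)} = 0 \left(-2 + 2\right) = 0 \cdot 0 = 0$)
$\left(-246 + E{\left(5,10 \right)}\right) - 267 = \left(-246 + 0\right) - 267 = -246 - 267 = -513$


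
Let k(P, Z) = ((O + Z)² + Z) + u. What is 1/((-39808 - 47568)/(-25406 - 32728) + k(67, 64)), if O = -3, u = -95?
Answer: 29067/107300918 ≈ 0.00027089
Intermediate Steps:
k(P, Z) = -95 + Z + (-3 + Z)² (k(P, Z) = ((-3 + Z)² + Z) - 95 = (Z + (-3 + Z)²) - 95 = -95 + Z + (-3 + Z)²)
1/((-39808 - 47568)/(-25406 - 32728) + k(67, 64)) = 1/((-39808 - 47568)/(-25406 - 32728) + (-95 + 64 + (-3 + 64)²)) = 1/(-87376/(-58134) + (-95 + 64 + 61²)) = 1/(-87376*(-1/58134) + (-95 + 64 + 3721)) = 1/(43688/29067 + 3690) = 1/(107300918/29067) = 29067/107300918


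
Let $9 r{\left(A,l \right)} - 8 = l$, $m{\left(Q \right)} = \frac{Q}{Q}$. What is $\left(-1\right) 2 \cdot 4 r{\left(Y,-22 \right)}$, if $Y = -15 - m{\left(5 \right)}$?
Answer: $\frac{112}{9} \approx 12.444$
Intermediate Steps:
$m{\left(Q \right)} = 1$
$Y = -16$ ($Y = -15 - 1 = -16$)
$r{\left(A,l \right)} = \frac{8}{9} + \frac{l}{9}$
$\left(-1\right) 2 \cdot 4 r{\left(Y,-22 \right)} = \left(-1\right) 2 \cdot 4 \left(\frac{8}{9} + \frac{1}{9} \left(-22\right)\right) = \left(-2\right) 4 \left(\frac{8}{9} - \frac{22}{9}\right) = \left(-8\right) \left(- \frac{14}{9}\right) = \frac{112}{9}$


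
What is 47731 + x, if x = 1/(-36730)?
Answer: 1753159629/36730 ≈ 47731.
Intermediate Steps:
x = -1/36730 ≈ -2.7226e-5
47731 + x = 47731 - 1/36730 = 1753159629/36730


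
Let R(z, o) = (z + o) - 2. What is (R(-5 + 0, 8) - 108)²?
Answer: 11449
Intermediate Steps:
R(z, o) = -2 + o + z (R(z, o) = (o + z) - 2 = -2 + o + z)
(R(-5 + 0, 8) - 108)² = ((-2 + 8 + (-5 + 0)) - 108)² = ((-2 + 8 - 5) - 108)² = (1 - 108)² = (-107)² = 11449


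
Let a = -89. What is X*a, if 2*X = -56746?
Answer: 2525197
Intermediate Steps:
X = -28373 (X = (½)*(-56746) = -28373)
X*a = -28373*(-89) = 2525197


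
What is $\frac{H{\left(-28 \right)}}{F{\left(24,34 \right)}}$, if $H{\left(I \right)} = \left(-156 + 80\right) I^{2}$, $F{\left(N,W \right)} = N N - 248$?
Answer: $- \frac{7448}{41} \approx -181.66$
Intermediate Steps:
$F{\left(N,W \right)} = -248 + N^{2}$ ($F{\left(N,W \right)} = N^{2} - 248 = -248 + N^{2}$)
$H{\left(I \right)} = - 76 I^{2}$
$\frac{H{\left(-28 \right)}}{F{\left(24,34 \right)}} = \frac{\left(-76\right) \left(-28\right)^{2}}{-248 + 24^{2}} = \frac{\left(-76\right) 784}{-248 + 576} = - \frac{59584}{328} = \left(-59584\right) \frac{1}{328} = - \frac{7448}{41}$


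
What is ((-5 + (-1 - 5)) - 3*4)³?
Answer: -12167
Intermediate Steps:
((-5 + (-1 - 5)) - 3*4)³ = ((-5 - 6) - 12)³ = (-11 - 12)³ = (-23)³ = -12167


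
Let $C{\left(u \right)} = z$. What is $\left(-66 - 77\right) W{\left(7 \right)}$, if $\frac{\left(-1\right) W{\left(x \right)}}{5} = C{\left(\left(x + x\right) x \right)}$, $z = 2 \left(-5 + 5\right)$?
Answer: $0$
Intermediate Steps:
$z = 0$ ($z = 2 \cdot 0 = 0$)
$C{\left(u \right)} = 0$
$W{\left(x \right)} = 0$ ($W{\left(x \right)} = \left(-5\right) 0 = 0$)
$\left(-66 - 77\right) W{\left(7 \right)} = \left(-66 - 77\right) 0 = \left(-143\right) 0 = 0$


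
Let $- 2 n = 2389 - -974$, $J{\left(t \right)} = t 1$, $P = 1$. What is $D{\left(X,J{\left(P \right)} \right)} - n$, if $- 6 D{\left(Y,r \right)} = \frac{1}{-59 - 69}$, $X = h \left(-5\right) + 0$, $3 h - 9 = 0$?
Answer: $\frac{1291393}{768} \approx 1681.5$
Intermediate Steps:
$h = 3$ ($h = 3 + \frac{1}{3} \cdot 0 = 3 + 0 = 3$)
$J{\left(t \right)} = t$
$X = -15$ ($X = 3 \left(-5\right) + 0 = -15 + 0 = -15$)
$D{\left(Y,r \right)} = \frac{1}{768}$ ($D{\left(Y,r \right)} = - \frac{1}{6 \left(-59 - 69\right)} = - \frac{1}{6 \left(-128\right)} = \left(- \frac{1}{6}\right) \left(- \frac{1}{128}\right) = \frac{1}{768}$)
$n = - \frac{3363}{2}$ ($n = - \frac{2389 - -974}{2} = - \frac{2389 + 974}{2} = \left(- \frac{1}{2}\right) 3363 = - \frac{3363}{2} \approx -1681.5$)
$D{\left(X,J{\left(P \right)} \right)} - n = \frac{1}{768} - - \frac{3363}{2} = \frac{1}{768} + \frac{3363}{2} = \frac{1291393}{768}$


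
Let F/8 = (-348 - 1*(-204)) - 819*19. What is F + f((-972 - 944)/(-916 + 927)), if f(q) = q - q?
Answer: -125640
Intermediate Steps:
f(q) = 0
F = -125640 (F = 8*((-348 - 1*(-204)) - 819*19) = 8*((-348 + 204) - 15561) = 8*(-144 - 15561) = 8*(-15705) = -125640)
F + f((-972 - 944)/(-916 + 927)) = -125640 + 0 = -125640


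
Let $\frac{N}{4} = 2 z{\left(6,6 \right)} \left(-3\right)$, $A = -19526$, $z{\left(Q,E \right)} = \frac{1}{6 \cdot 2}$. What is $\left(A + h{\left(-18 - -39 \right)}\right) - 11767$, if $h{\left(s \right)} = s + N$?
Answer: $-31274$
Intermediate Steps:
$z{\left(Q,E \right)} = \frac{1}{12}$ ($z{\left(Q,E \right)} = \frac{1}{6} \cdot \frac{1}{2} = \frac{1}{12}$)
$N = -2$ ($N = 4 \cdot 2 \cdot \frac{1}{12} \left(-3\right) = 4 \cdot \frac{1}{6} \left(-3\right) = 4 \left(- \frac{1}{2}\right) = -2$)
$h{\left(s \right)} = -2 + s$ ($h{\left(s \right)} = s - 2 = -2 + s$)
$\left(A + h{\left(-18 - -39 \right)}\right) - 11767 = \left(-19526 - -19\right) - 11767 = \left(-19526 + \left(-2 + \left(-18 + 39\right)\right)\right) - 11767 = \left(-19526 + \left(-2 + 21\right)\right) - 11767 = \left(-19526 + 19\right) - 11767 = -19507 - 11767 = -31274$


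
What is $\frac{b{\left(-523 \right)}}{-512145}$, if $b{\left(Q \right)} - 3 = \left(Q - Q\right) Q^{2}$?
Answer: $- \frac{1}{170715} \approx -5.8577 \cdot 10^{-6}$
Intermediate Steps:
$b{\left(Q \right)} = 3$ ($b{\left(Q \right)} = 3 + \left(Q - Q\right) Q^{2} = 3 + 0 Q^{2} = 3 + 0 = 3$)
$\frac{b{\left(-523 \right)}}{-512145} = \frac{3}{-512145} = 3 \left(- \frac{1}{512145}\right) = - \frac{1}{170715}$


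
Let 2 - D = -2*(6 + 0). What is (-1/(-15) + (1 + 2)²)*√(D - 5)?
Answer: 136/5 ≈ 27.200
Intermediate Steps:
D = 14 (D = 2 - (-2)*(6 + 0) = 2 - (-2)*6 = 2 - 1*(-12) = 2 + 12 = 14)
(-1/(-15) + (1 + 2)²)*√(D - 5) = (-1/(-15) + (1 + 2)²)*√(14 - 5) = (-1*(-1/15) + 3²)*√9 = (1/15 + 9)*3 = (136/15)*3 = 136/5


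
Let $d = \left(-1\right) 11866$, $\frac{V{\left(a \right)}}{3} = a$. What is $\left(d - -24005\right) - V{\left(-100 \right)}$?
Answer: $12439$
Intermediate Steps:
$V{\left(a \right)} = 3 a$
$d = -11866$
$\left(d - -24005\right) - V{\left(-100 \right)} = \left(-11866 - -24005\right) - 3 \left(-100\right) = \left(-11866 + 24005\right) - -300 = 12139 + 300 = 12439$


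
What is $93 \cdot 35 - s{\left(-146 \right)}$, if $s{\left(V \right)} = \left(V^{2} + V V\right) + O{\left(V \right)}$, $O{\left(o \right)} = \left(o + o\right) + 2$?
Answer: $-39087$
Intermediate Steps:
$O{\left(o \right)} = 2 + 2 o$ ($O{\left(o \right)} = 2 o + 2 = 2 + 2 o$)
$s{\left(V \right)} = 2 + 2 V + 2 V^{2}$ ($s{\left(V \right)} = \left(V^{2} + V V\right) + \left(2 + 2 V\right) = \left(V^{2} + V^{2}\right) + \left(2 + 2 V\right) = 2 V^{2} + \left(2 + 2 V\right) = 2 + 2 V + 2 V^{2}$)
$93 \cdot 35 - s{\left(-146 \right)} = 93 \cdot 35 - \left(2 + 2 \left(-146\right) + 2 \left(-146\right)^{2}\right) = 3255 - \left(2 - 292 + 2 \cdot 21316\right) = 3255 - \left(2 - 292 + 42632\right) = 3255 - 42342 = -39087$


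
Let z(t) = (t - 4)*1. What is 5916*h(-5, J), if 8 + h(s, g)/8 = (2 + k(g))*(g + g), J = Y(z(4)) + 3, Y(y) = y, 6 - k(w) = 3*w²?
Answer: -5774016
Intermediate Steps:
z(t) = -4 + t (z(t) = (-4 + t)*1 = -4 + t)
k(w) = 6 - 3*w²
J = 3 (J = (-4 + 4) + 3 = 0 + 3 = 3)
h(s, g) = -64 + 16*g*(8 - 3*g²) (h(s, g) = -64 + 8*((2 + (6 - 3*g²))*(g + g)) = -64 + 8*((8 - 3*g²)*(2*g)) = -64 + 8*(2*g*(8 - 3*g²)) = -64 + 16*g*(8 - 3*g²))
5916*h(-5, J) = 5916*(-64 - 48*3³ + 128*3) = 5916*(-64 - 48*27 + 384) = 5916*(-64 - 1296 + 384) = 5916*(-976) = -5774016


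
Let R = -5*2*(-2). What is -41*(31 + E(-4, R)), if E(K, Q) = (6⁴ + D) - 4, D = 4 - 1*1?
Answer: -54366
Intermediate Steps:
D = 3 (D = 4 - 1 = 3)
R = 20 (R = -10*(-2) = 20)
E(K, Q) = 1295 (E(K, Q) = (6⁴ + 3) - 4 = (1296 + 3) - 4 = 1299 - 4 = 1295)
-41*(31 + E(-4, R)) = -41*(31 + 1295) = -41*1326 = -54366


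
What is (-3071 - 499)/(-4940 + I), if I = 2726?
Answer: 595/369 ≈ 1.6125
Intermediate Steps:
(-3071 - 499)/(-4940 + I) = (-3071 - 499)/(-4940 + 2726) = -3570/(-2214) = -3570*(-1/2214) = 595/369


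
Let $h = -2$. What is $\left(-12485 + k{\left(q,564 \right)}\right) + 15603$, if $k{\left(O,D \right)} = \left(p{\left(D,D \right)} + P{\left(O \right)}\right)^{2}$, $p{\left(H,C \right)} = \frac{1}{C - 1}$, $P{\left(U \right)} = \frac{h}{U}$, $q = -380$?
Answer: $\frac{35677967813209}{11442580900} \approx 3118.0$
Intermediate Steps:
$P{\left(U \right)} = - \frac{2}{U}$
$p{\left(H,C \right)} = \frac{1}{-1 + C}$
$k{\left(O,D \right)} = \left(\frac{1}{-1 + D} - \frac{2}{O}\right)^{2}$
$\left(-12485 + k{\left(q,564 \right)}\right) + 15603 = \left(-12485 + \left(\frac{1}{-1 + 564} - \frac{2}{-380}\right)^{2}\right) + 15603 = \left(-12485 + \left(\frac{1}{563} - - \frac{1}{190}\right)^{2}\right) + 15603 = \left(-12485 + \left(\frac{1}{563} + \frac{1}{190}\right)^{2}\right) + 15603 = \left(-12485 + \left(\frac{753}{106970}\right)^{2}\right) + 15603 = \left(-12485 + \frac{567009}{11442580900}\right) + 15603 = - \frac{142860621969491}{11442580900} + 15603 = \frac{35677967813209}{11442580900}$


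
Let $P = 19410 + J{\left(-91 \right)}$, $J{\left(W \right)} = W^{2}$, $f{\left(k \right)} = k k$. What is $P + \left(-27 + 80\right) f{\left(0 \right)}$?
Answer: $27691$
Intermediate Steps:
$f{\left(k \right)} = k^{2}$
$P = 27691$ ($P = 19410 + \left(-91\right)^{2} = 19410 + 8281 = 27691$)
$P + \left(-27 + 80\right) f{\left(0 \right)} = 27691 + \left(-27 + 80\right) 0^{2} = 27691 + 53 \cdot 0 = 27691 + 0 = 27691$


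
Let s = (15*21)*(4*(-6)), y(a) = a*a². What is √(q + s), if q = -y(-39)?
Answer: 27*√71 ≈ 227.51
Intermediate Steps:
y(a) = a³
s = -7560 (s = 315*(-24) = -7560)
q = 59319 (q = -1*(-39)³ = -1*(-59319) = 59319)
√(q + s) = √(59319 - 7560) = √51759 = 27*√71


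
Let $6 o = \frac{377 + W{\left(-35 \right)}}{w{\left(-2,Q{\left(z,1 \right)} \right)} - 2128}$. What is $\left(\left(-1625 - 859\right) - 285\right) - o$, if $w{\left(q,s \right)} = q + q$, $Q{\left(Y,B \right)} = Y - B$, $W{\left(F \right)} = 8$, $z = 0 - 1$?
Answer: $- \frac{35420663}{12792} \approx -2769.0$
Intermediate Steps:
$z = -1$ ($z = 0 - 1 = -1$)
$w{\left(q,s \right)} = 2 q$
$o = - \frac{385}{12792}$ ($o = \frac{\left(377 + 8\right) \frac{1}{2 \left(-2\right) - 2128}}{6} = \frac{385 \frac{1}{-4 - 2128}}{6} = \frac{385 \frac{1}{-2132}}{6} = \frac{385 \left(- \frac{1}{2132}\right)}{6} = \frac{1}{6} \left(- \frac{385}{2132}\right) = - \frac{385}{12792} \approx -0.030097$)
$\left(\left(-1625 - 859\right) - 285\right) - o = \left(\left(-1625 - 859\right) - 285\right) - - \frac{385}{12792} = \left(-2484 - 285\right) + \frac{385}{12792} = -2769 + \frac{385}{12792} = - \frac{35420663}{12792}$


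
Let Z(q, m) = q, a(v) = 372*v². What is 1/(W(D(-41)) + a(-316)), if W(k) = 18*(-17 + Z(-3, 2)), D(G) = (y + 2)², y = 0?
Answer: 1/37146072 ≈ 2.6921e-8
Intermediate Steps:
D(G) = 4 (D(G) = (0 + 2)² = 2² = 4)
W(k) = -360 (W(k) = 18*(-17 - 3) = 18*(-20) = -360)
1/(W(D(-41)) + a(-316)) = 1/(-360 + 372*(-316)²) = 1/(-360 + 372*99856) = 1/(-360 + 37146432) = 1/37146072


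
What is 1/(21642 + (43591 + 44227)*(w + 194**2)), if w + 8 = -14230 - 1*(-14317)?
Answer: 1/3312077512 ≈ 3.0193e-10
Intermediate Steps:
w = 79 (w = -8 + (-14230 - 1*(-14317)) = -8 + (-14230 + 14317) = -8 + 87 = 79)
1/(21642 + (43591 + 44227)*(w + 194**2)) = 1/(21642 + (43591 + 44227)*(79 + 194**2)) = 1/(21642 + 87818*(79 + 37636)) = 1/(21642 + 87818*37715) = 1/(21642 + 3312055870) = 1/3312077512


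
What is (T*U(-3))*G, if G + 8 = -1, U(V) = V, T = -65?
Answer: -1755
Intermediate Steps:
G = -9 (G = -8 - 1 = -9)
(T*U(-3))*G = -65*(-3)*(-9) = 195*(-9) = -1755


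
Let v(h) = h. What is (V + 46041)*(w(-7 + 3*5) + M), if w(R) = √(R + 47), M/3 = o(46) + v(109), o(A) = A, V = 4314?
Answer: 23415075 + 50355*√55 ≈ 2.3789e+7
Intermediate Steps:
M = 465 (M = 3*(46 + 109) = 3*155 = 465)
w(R) = √(47 + R)
(V + 46041)*(w(-7 + 3*5) + M) = (4314 + 46041)*(√(47 + (-7 + 3*5)) + 465) = 50355*(√(47 + (-7 + 15)) + 465) = 50355*(√(47 + 8) + 465) = 50355*(√55 + 465) = 50355*(465 + √55) = 23415075 + 50355*√55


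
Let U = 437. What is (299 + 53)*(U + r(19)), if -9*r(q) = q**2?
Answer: 1257344/9 ≈ 1.3971e+5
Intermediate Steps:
r(q) = -q**2/9
(299 + 53)*(U + r(19)) = (299 + 53)*(437 - 1/9*19**2) = 352*(437 - 1/9*361) = 352*(437 - 361/9) = 352*(3572/9) = 1257344/9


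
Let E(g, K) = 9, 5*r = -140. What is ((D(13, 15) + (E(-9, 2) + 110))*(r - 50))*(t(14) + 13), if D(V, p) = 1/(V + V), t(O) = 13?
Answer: -241410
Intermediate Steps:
r = -28 (r = (⅕)*(-140) = -28)
D(V, p) = 1/(2*V)
((D(13, 15) + (E(-9, 2) + 110))*(r - 50))*(t(14) + 13) = (((½)/13 + (9 + 110))*(-28 - 50))*(13 + 13) = (((½)*(1/13) + 119)*(-78))*26 = ((1/26 + 119)*(-78))*26 = ((3095/26)*(-78))*26 = -9285*26 = -241410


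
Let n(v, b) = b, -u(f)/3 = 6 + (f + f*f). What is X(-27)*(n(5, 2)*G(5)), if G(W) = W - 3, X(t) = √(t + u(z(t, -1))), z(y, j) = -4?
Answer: 36*I ≈ 36.0*I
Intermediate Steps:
u(f) = -18 - 3*f - 3*f² (u(f) = -3*(6 + (f + f*f)) = -3*(6 + (f + f²)) = -3*(6 + f + f²) = -18 - 3*f - 3*f²)
X(t) = √(-54 + t) (X(t) = √(t + (-18 - 3*(-4) - 3*(-4)²)) = √(t + (-18 + 12 - 3*16)) = √(t + (-18 + 12 - 48)) = √(t - 54) = √(-54 + t))
G(W) = -3 + W
X(-27)*(n(5, 2)*G(5)) = √(-54 - 27)*(2*(-3 + 5)) = √(-81)*(2*2) = (9*I)*4 = 36*I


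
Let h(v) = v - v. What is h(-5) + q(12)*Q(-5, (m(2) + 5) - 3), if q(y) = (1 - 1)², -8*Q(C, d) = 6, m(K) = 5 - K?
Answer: 0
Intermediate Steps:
h(v) = 0
Q(C, d) = -¾ (Q(C, d) = -⅛*6 = -¾)
q(y) = 0 (q(y) = 0² = 0)
h(-5) + q(12)*Q(-5, (m(2) + 5) - 3) = 0 + 0*(-¾) = 0 + 0 = 0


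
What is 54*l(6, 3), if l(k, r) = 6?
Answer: 324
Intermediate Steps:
54*l(6, 3) = 54*6 = 324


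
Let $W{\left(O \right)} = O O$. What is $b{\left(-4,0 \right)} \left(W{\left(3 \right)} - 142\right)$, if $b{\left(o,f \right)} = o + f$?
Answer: $532$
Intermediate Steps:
$W{\left(O \right)} = O^{2}$
$b{\left(o,f \right)} = f + o$
$b{\left(-4,0 \right)} \left(W{\left(3 \right)} - 142\right) = \left(0 - 4\right) \left(3^{2} - 142\right) = - 4 \left(9 - 142\right) = \left(-4\right) \left(-133\right) = 532$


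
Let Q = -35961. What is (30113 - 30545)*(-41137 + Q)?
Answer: 33306336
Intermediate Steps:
(30113 - 30545)*(-41137 + Q) = (30113 - 30545)*(-41137 - 35961) = -432*(-77098) = 33306336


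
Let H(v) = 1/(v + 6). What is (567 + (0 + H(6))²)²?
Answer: 6666559201/20736 ≈ 3.2150e+5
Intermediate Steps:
H(v) = 1/(6 + v)
(567 + (0 + H(6))²)² = (567 + (0 + 1/(6 + 6))²)² = (567 + (0 + 1/12)²)² = (567 + (1/12)²)² = (567 + 1/144)² = (81649/144)² = 6666559201/20736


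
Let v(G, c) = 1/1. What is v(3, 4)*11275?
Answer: 11275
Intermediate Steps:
v(G, c) = 1
v(3, 4)*11275 = 1*11275 = 11275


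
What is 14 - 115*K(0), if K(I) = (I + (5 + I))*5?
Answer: -2861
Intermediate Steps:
K(I) = 25 + 10*I (K(I) = (5 + 2*I)*5 = 25 + 10*I)
14 - 115*K(0) = 14 - 115*(25 + 10*0) = 14 - 115*(25 + 0) = 14 - 115*25 = 14 - 2875 = -2861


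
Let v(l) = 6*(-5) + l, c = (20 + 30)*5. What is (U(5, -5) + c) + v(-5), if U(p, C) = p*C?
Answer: 190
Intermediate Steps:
c = 250 (c = 50*5 = 250)
v(l) = -30 + l
U(p, C) = C*p
(U(5, -5) + c) + v(-5) = (-5*5 + 250) + (-30 - 5) = (-25 + 250) - 35 = 225 - 35 = 190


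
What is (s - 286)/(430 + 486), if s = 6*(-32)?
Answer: -239/458 ≈ -0.52183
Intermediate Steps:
s = -192
(s - 286)/(430 + 486) = (-192 - 286)/(430 + 486) = -478/916 = -478*1/916 = -239/458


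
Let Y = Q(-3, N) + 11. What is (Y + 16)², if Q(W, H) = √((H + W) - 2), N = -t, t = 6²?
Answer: (27 + I*√41)² ≈ 688.0 + 345.77*I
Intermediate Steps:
t = 36
N = -36 (N = -1*36 = -36)
Q(W, H) = √(-2 + H + W)
Y = 11 + I*√41 (Y = √(-2 - 36 - 3) + 11 = √(-41) + 11 = I*√41 + 11 = 11 + I*√41 ≈ 11.0 + 6.4031*I)
(Y + 16)² = ((11 + I*√41) + 16)² = (27 + I*√41)²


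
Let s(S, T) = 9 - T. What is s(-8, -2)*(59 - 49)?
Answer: 110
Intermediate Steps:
s(-8, -2)*(59 - 49) = (9 - 1*(-2))*(59 - 49) = (9 + 2)*10 = 11*10 = 110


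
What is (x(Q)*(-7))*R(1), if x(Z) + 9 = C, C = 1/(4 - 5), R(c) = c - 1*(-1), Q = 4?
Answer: 140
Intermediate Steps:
R(c) = 1 + c (R(c) = c + 1 = 1 + c)
C = -1 (C = 1/(-1) = -1)
x(Z) = -10 (x(Z) = -9 - 1 = -10)
(x(Q)*(-7))*R(1) = (-10*(-7))*(1 + 1) = 70*2 = 140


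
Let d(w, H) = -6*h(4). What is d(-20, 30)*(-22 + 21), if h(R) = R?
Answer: 24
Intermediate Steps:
d(w, H) = -24 (d(w, H) = -6*4 = -24)
d(-20, 30)*(-22 + 21) = -24*(-22 + 21) = -24*(-1) = 24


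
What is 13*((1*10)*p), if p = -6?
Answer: -780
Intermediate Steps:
13*((1*10)*p) = 13*((1*10)*(-6)) = 13*(10*(-6)) = 13*(-60) = -780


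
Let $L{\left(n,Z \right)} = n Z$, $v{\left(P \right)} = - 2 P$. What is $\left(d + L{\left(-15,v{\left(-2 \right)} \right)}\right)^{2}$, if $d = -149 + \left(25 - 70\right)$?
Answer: $64516$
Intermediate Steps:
$d = -194$ ($d = -149 - 45 = -194$)
$L{\left(n,Z \right)} = Z n$
$\left(d + L{\left(-15,v{\left(-2 \right)} \right)}\right)^{2} = \left(-194 + \left(-2\right) \left(-2\right) \left(-15\right)\right)^{2} = \left(-194 + 4 \left(-15\right)\right)^{2} = \left(-194 - 60\right)^{2} = \left(-254\right)^{2} = 64516$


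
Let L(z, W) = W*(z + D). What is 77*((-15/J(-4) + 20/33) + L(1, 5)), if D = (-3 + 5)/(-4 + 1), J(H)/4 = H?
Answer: 3955/16 ≈ 247.19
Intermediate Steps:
J(H) = 4*H
D = -2/3 (D = 2/(-3) = 2*(-1/3) = -2/3 ≈ -0.66667)
L(z, W) = W*(-2/3 + z) (L(z, W) = W*(z - 2/3) = W*(-2/3 + z))
77*((-15/J(-4) + 20/33) + L(1, 5)) = 77*((-15/(4*(-4)) + 20/33) + (1/3)*5*(-2 + 3*1)) = 77*((-15/(-16) + 20*(1/33)) + (1/3)*5*(-2 + 3)) = 77*((-15*(-1/16) + 20/33) + (1/3)*5*1) = 77*((15/16 + 20/33) + 5/3) = 77*(815/528 + 5/3) = 77*(565/176) = 3955/16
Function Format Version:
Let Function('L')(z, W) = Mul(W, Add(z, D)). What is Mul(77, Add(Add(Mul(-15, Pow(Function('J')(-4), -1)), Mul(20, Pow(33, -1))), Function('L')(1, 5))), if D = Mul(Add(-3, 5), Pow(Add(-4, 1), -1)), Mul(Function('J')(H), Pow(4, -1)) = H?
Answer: Rational(3955, 16) ≈ 247.19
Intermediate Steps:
Function('J')(H) = Mul(4, H)
D = Rational(-2, 3) (D = Mul(2, Pow(-3, -1)) = Mul(2, Rational(-1, 3)) = Rational(-2, 3) ≈ -0.66667)
Function('L')(z, W) = Mul(W, Add(Rational(-2, 3), z)) (Function('L')(z, W) = Mul(W, Add(z, Rational(-2, 3))) = Mul(W, Add(Rational(-2, 3), z)))
Mul(77, Add(Add(Mul(-15, Pow(Function('J')(-4), -1)), Mul(20, Pow(33, -1))), Function('L')(1, 5))) = Mul(77, Add(Add(Mul(-15, Pow(Mul(4, -4), -1)), Mul(20, Pow(33, -1))), Mul(Rational(1, 3), 5, Add(-2, Mul(3, 1))))) = Mul(77, Add(Add(Mul(-15, Pow(-16, -1)), Mul(20, Rational(1, 33))), Mul(Rational(1, 3), 5, Add(-2, 3)))) = Mul(77, Add(Add(Mul(-15, Rational(-1, 16)), Rational(20, 33)), Mul(Rational(1, 3), 5, 1))) = Mul(77, Add(Add(Rational(15, 16), Rational(20, 33)), Rational(5, 3))) = Mul(77, Add(Rational(815, 528), Rational(5, 3))) = Mul(77, Rational(565, 176)) = Rational(3955, 16)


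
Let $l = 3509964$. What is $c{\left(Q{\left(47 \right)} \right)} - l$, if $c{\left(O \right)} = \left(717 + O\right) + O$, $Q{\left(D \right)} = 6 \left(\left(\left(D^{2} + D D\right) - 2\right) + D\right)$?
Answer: $-3455691$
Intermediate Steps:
$Q{\left(D \right)} = -12 + 6 D + 12 D^{2}$ ($Q{\left(D \right)} = 6 \left(\left(\left(D^{2} + D^{2}\right) - 2\right) + D\right) = 6 \left(\left(2 D^{2} - 2\right) + D\right) = 6 \left(\left(-2 + 2 D^{2}\right) + D\right) = 6 \left(-2 + D + 2 D^{2}\right) = -12 + 6 D + 12 D^{2}$)
$c{\left(O \right)} = 717 + 2 O$
$c{\left(Q{\left(47 \right)} \right)} - l = \left(717 + 2 \left(-12 + 6 \cdot 47 + 12 \cdot 47^{2}\right)\right) - 3509964 = \left(717 + 2 \left(-12 + 282 + 12 \cdot 2209\right)\right) - 3509964 = \left(717 + 2 \left(-12 + 282 + 26508\right)\right) - 3509964 = \left(717 + 2 \cdot 26778\right) - 3509964 = \left(717 + 53556\right) - 3509964 = 54273 - 3509964 = -3455691$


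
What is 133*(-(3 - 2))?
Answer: -133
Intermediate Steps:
133*(-(3 - 2)) = 133*(-1*1) = 133*(-1) = -133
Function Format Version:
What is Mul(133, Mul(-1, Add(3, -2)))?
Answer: -133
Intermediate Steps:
Mul(133, Mul(-1, Add(3, -2))) = Mul(133, Mul(-1, 1)) = Mul(133, -1) = -133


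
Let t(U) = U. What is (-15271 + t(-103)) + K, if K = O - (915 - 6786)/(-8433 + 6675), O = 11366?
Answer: -2350645/586 ≈ -4011.3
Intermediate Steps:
K = 6658519/586 (K = 11366 - (915 - 6786)/(-8433 + 6675) = 11366 - (-5871)/(-1758) = 11366 - (-5871)*(-1)/1758 = 11366 - 1*1957/586 = 11366 - 1957/586 = 6658519/586 ≈ 11363.)
(-15271 + t(-103)) + K = (-15271 - 103) + 6658519/586 = -15374 + 6658519/586 = -2350645/586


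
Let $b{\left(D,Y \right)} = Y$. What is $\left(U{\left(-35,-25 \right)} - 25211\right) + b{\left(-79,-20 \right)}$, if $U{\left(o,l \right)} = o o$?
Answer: $-24006$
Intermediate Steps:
$U{\left(o,l \right)} = o^{2}$
$\left(U{\left(-35,-25 \right)} - 25211\right) + b{\left(-79,-20 \right)} = \left(\left(-35\right)^{2} - 25211\right) - 20 = \left(1225 - 25211\right) - 20 = -23986 - 20 = -24006$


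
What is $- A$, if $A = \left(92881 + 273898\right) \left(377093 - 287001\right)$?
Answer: $-33043853668$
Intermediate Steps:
$A = 33043853668$ ($A = 366779 \cdot 90092 = 33043853668$)
$- A = \left(-1\right) 33043853668 = -33043853668$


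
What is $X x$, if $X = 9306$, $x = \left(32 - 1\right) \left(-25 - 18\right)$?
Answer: $-12404898$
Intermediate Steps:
$x = -1333$ ($x = 31 \left(-43\right) = -1333$)
$X x = 9306 \left(-1333\right) = -12404898$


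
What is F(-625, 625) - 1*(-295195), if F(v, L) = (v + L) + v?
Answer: 294570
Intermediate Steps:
F(v, L) = L + 2*v (F(v, L) = (L + v) + v = L + 2*v)
F(-625, 625) - 1*(-295195) = (625 + 2*(-625)) - 1*(-295195) = (625 - 1250) + 295195 = -625 + 295195 = 294570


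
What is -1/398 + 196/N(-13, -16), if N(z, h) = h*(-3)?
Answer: 9745/2388 ≈ 4.0808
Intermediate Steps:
N(z, h) = -3*h
-1/398 + 196/N(-13, -16) = -1/398 + 196/((-3*(-16))) = -1*1/398 + 196/48 = -1/398 + 196*(1/48) = -1/398 + 49/12 = 9745/2388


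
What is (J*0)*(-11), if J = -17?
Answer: 0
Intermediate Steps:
(J*0)*(-11) = -17*0*(-11) = 0*(-11) = 0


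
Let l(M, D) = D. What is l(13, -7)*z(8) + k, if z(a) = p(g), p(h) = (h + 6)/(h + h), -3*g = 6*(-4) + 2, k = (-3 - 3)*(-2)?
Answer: 62/11 ≈ 5.6364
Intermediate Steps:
k = 12 (k = -6*(-2) = 12)
g = 22/3 (g = -(6*(-4) + 2)/3 = -(-24 + 2)/3 = -1/3*(-22) = 22/3 ≈ 7.3333)
p(h) = (6 + h)/(2*h) (p(h) = (6 + h)/((2*h)) = (6 + h)*(1/(2*h)) = (6 + h)/(2*h))
z(a) = 10/11 (z(a) = (6 + 22/3)/(2*(22/3)) = (1/2)*(3/22)*(40/3) = 10/11)
l(13, -7)*z(8) + k = -7*10/11 + 12 = -70/11 + 12 = 62/11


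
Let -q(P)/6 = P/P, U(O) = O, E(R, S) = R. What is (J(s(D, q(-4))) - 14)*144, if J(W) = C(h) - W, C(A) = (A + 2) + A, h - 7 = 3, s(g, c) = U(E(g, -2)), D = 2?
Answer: 864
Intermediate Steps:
q(P) = -6 (q(P) = -6*P/P = -6*1 = -6)
s(g, c) = g
h = 10 (h = 7 + 3 = 10)
C(A) = 2 + 2*A (C(A) = (2 + A) + A = 2 + 2*A)
J(W) = 22 - W (J(W) = (2 + 2*10) - W = (2 + 20) - W = 22 - W)
(J(s(D, q(-4))) - 14)*144 = ((22 - 1*2) - 14)*144 = ((22 - 2) - 14)*144 = (20 - 14)*144 = 6*144 = 864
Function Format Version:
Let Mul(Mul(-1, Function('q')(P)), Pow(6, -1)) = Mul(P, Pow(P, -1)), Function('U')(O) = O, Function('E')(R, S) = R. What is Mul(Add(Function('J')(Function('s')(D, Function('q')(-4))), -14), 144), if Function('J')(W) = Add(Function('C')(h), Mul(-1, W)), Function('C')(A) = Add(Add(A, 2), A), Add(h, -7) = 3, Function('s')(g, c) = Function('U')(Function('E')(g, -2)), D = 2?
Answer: 864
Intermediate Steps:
Function('q')(P) = -6 (Function('q')(P) = Mul(-6, Mul(P, Pow(P, -1))) = Mul(-6, 1) = -6)
Function('s')(g, c) = g
h = 10 (h = Add(7, 3) = 10)
Function('C')(A) = Add(2, Mul(2, A)) (Function('C')(A) = Add(Add(2, A), A) = Add(2, Mul(2, A)))
Function('J')(W) = Add(22, Mul(-1, W)) (Function('J')(W) = Add(Add(2, Mul(2, 10)), Mul(-1, W)) = Add(Add(2, 20), Mul(-1, W)) = Add(22, Mul(-1, W)))
Mul(Add(Function('J')(Function('s')(D, Function('q')(-4))), -14), 144) = Mul(Add(Add(22, Mul(-1, 2)), -14), 144) = Mul(Add(Add(22, -2), -14), 144) = Mul(Add(20, -14), 144) = Mul(6, 144) = 864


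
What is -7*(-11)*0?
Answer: 0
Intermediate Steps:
-7*(-11)*0 = 77*0 = 0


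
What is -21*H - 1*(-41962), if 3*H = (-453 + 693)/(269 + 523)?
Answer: 1384676/33 ≈ 41960.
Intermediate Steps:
H = 10/99 (H = ((-453 + 693)/(269 + 523))/3 = (240/792)/3 = (240*(1/792))/3 = (⅓)*(10/33) = 10/99 ≈ 0.10101)
-21*H - 1*(-41962) = -21*10/99 - 1*(-41962) = -70/33 + 41962 = 1384676/33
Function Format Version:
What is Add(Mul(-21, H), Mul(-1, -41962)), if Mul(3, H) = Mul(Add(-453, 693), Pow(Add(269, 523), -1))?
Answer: Rational(1384676, 33) ≈ 41960.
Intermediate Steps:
H = Rational(10, 99) (H = Mul(Rational(1, 3), Mul(Add(-453, 693), Pow(Add(269, 523), -1))) = Mul(Rational(1, 3), Mul(240, Pow(792, -1))) = Mul(Rational(1, 3), Mul(240, Rational(1, 792))) = Mul(Rational(1, 3), Rational(10, 33)) = Rational(10, 99) ≈ 0.10101)
Add(Mul(-21, H), Mul(-1, -41962)) = Add(Mul(-21, Rational(10, 99)), Mul(-1, -41962)) = Add(Rational(-70, 33), 41962) = Rational(1384676, 33)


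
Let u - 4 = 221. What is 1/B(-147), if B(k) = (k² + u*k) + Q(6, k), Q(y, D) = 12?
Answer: -1/11454 ≈ -8.7306e-5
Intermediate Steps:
u = 225 (u = 4 + 221 = 225)
B(k) = 12 + k² + 225*k (B(k) = (k² + 225*k) + 12 = 12 + k² + 225*k)
1/B(-147) = 1/(12 + (-147)² + 225*(-147)) = 1/(12 + 21609 - 33075) = 1/(-11454) = -1/11454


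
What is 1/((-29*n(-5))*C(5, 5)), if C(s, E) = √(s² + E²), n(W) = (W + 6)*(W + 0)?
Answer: √2/1450 ≈ 0.00097532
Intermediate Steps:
n(W) = W*(6 + W) (n(W) = (6 + W)*W = W*(6 + W))
C(s, E) = √(E² + s²)
1/((-29*n(-5))*C(5, 5)) = 1/((-(-145)*(6 - 5))*√(5² + 5²)) = 1/((-(-145))*√(25 + 25)) = 1/((-29*(-5))*√50) = 1/(145*(5*√2)) = 1/(725*√2) = √2/1450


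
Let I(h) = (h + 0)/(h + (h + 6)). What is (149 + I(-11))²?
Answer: 5736025/256 ≈ 22406.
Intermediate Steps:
I(h) = h/(6 + 2*h) (I(h) = h/(h + (6 + h)) = h/(6 + 2*h))
(149 + I(-11))² = (149 + (½)*(-11)/(3 - 11))² = (149 + (½)*(-11)/(-8))² = (149 + (½)*(-11)*(-⅛))² = (149 + 11/16)² = (2395/16)² = 5736025/256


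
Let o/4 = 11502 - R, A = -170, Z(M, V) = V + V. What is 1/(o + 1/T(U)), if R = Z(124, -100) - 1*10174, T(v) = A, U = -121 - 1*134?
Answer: 170/14875679 ≈ 1.1428e-5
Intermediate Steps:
Z(M, V) = 2*V
U = -255 (U = -121 - 134 = -255)
T(v) = -170
R = -10374 (R = 2*(-100) - 1*10174 = -200 - 10174 = -10374)
o = 87504 (o = 4*(11502 - 1*(-10374)) = 4*(11502 + 10374) = 4*21876 = 87504)
1/(o + 1/T(U)) = 1/(87504 + 1/(-170)) = 1/(87504 - 1/170) = 1/(14875679/170) = 170/14875679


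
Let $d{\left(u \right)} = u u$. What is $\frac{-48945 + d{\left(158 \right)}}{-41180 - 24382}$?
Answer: $\frac{23981}{65562} \approx 0.36578$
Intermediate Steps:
$d{\left(u \right)} = u^{2}$
$\frac{-48945 + d{\left(158 \right)}}{-41180 - 24382} = \frac{-48945 + 158^{2}}{-41180 - 24382} = \frac{-48945 + 24964}{-65562} = \left(-23981\right) \left(- \frac{1}{65562}\right) = \frac{23981}{65562}$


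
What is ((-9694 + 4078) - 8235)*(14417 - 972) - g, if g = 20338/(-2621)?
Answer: -488100147257/2621 ≈ -1.8623e+8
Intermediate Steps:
g = -20338/2621 (g = 20338*(-1/2621) = -20338/2621 ≈ -7.7596)
((-9694 + 4078) - 8235)*(14417 - 972) - g = ((-9694 + 4078) - 8235)*(14417 - 972) - 1*(-20338/2621) = (-5616 - 8235)*13445 + 20338/2621 = -13851*13445 + 20338/2621 = -186226695 + 20338/2621 = -488100147257/2621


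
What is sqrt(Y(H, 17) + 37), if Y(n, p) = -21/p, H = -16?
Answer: 4*sqrt(646)/17 ≈ 5.9804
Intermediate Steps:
sqrt(Y(H, 17) + 37) = sqrt(-21/17 + 37) = sqrt(608/17) = 4*sqrt(646)/17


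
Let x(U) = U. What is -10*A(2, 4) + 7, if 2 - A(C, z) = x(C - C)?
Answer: -13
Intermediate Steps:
A(C, z) = 2 (A(C, z) = 2 - (C - C) = 2 - 1*0 = 2 + 0 = 2)
-10*A(2, 4) + 7 = -10*2 + 7 = -20 + 7 = -13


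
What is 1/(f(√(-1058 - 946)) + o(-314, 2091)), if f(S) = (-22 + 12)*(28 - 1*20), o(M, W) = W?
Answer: 1/2011 ≈ 0.00049726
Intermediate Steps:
f(S) = -80 (f(S) = -10*(28 - 20) = -10*8 = -80)
1/(f(√(-1058 - 946)) + o(-314, 2091)) = 1/(-80 + 2091) = 1/2011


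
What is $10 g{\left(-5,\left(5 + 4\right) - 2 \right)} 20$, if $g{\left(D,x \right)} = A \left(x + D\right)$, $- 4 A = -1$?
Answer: $100$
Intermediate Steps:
$A = \frac{1}{4}$ ($A = \left(- \frac{1}{4}\right) \left(-1\right) = \frac{1}{4} \approx 0.25$)
$g{\left(D,x \right)} = \frac{D}{4} + \frac{x}{4}$ ($g{\left(D,x \right)} = \frac{x + D}{4} = \frac{D + x}{4} = \frac{D}{4} + \frac{x}{4}$)
$10 g{\left(-5,\left(5 + 4\right) - 2 \right)} 20 = 10 \left(\frac{1}{4} \left(-5\right) + \frac{\left(5 + 4\right) - 2}{4}\right) 20 = 10 \left(- \frac{5}{4} + \frac{9 - 2}{4}\right) 20 = 10 \left(- \frac{5}{4} + \frac{1}{4} \cdot 7\right) 20 = 10 \left(- \frac{5}{4} + \frac{7}{4}\right) 20 = 10 \cdot \frac{1}{2} \cdot 20 = 5 \cdot 20 = 100$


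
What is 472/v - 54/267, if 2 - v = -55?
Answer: 40982/5073 ≈ 8.0785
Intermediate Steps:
v = 57 (v = 2 - 1*(-55) = 2 + 55 = 57)
472/v - 54/267 = 472/57 - 54/267 = 472*(1/57) - 54*1/267 = 472/57 - 18/89 = 40982/5073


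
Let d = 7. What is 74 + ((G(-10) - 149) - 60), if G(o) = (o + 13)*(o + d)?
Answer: -144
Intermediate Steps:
G(o) = (7 + o)*(13 + o) (G(o) = (o + 13)*(o + 7) = (13 + o)*(7 + o) = (7 + o)*(13 + o))
74 + ((G(-10) - 149) - 60) = 74 + (((91 + (-10)² + 20*(-10)) - 149) - 60) = 74 + (((91 + 100 - 200) - 149) - 60) = 74 + ((-9 - 149) - 60) = 74 + (-158 - 60) = 74 - 218 = -144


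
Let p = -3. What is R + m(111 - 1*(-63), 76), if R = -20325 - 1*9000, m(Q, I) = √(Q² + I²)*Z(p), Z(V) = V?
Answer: -29325 - 6*√9013 ≈ -29895.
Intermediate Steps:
m(Q, I) = -3*√(I² + Q²) (m(Q, I) = √(Q² + I²)*(-3) = √(I² + Q²)*(-3) = -3*√(I² + Q²))
R = -29325 (R = -20325 - 9000 = -29325)
R + m(111 - 1*(-63), 76) = -29325 - 3*√(76² + (111 - 1*(-63))²) = -29325 - 3*√(5776 + (111 + 63)²) = -29325 - 3*√(5776 + 174²) = -29325 - 3*√(5776 + 30276) = -29325 - 6*√9013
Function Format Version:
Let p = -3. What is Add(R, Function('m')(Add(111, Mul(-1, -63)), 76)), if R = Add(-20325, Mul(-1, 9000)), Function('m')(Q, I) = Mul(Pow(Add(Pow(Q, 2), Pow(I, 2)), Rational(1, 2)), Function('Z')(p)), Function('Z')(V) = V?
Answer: Add(-29325, Mul(-6, Pow(9013, Rational(1, 2)))) ≈ -29895.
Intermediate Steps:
Function('m')(Q, I) = Mul(-3, Pow(Add(Pow(I, 2), Pow(Q, 2)), Rational(1, 2))) (Function('m')(Q, I) = Mul(Pow(Add(Pow(Q, 2), Pow(I, 2)), Rational(1, 2)), -3) = Mul(Pow(Add(Pow(I, 2), Pow(Q, 2)), Rational(1, 2)), -3) = Mul(-3, Pow(Add(Pow(I, 2), Pow(Q, 2)), Rational(1, 2))))
R = -29325 (R = Add(-20325, -9000) = -29325)
Add(R, Function('m')(Add(111, Mul(-1, -63)), 76)) = Add(-29325, Mul(-3, Pow(Add(Pow(76, 2), Pow(Add(111, Mul(-1, -63)), 2)), Rational(1, 2)))) = Add(-29325, Mul(-3, Pow(Add(5776, Pow(Add(111, 63), 2)), Rational(1, 2)))) = Add(-29325, Mul(-3, Pow(Add(5776, Pow(174, 2)), Rational(1, 2)))) = Add(-29325, Mul(-3, Pow(Add(5776, 30276), Rational(1, 2)))) = Add(-29325, Mul(-3, Pow(36052, Rational(1, 2)))) = Add(-29325, Mul(-3, Mul(2, Pow(9013, Rational(1, 2))))) = Add(-29325, Mul(-6, Pow(9013, Rational(1, 2))))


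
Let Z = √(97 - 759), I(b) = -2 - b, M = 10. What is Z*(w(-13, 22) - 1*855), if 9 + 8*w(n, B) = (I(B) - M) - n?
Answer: -3435*I*√662/4 ≈ -22095.0*I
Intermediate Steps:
w(n, B) = -21/8 - B/8 - n/8 (w(n, B) = -9/8 + (((-2 - B) - 1*10) - n)/8 = -9/8 + (((-2 - B) - 10) - n)/8 = -9/8 + ((-12 - B) - n)/8 = -9/8 + (-12 - B - n)/8 = -9/8 + (-3/2 - B/8 - n/8) = -21/8 - B/8 - n/8)
Z = I*√662 (Z = √(-662) = I*√662 ≈ 25.729*I)
Z*(w(-13, 22) - 1*855) = (I*√662)*((-21/8 - ⅛*22 - ⅛*(-13)) - 1*855) = (I*√662)*((-21/8 - 11/4 + 13/8) - 855) = (I*√662)*(-15/4 - 855) = (I*√662)*(-3435/4) = -3435*I*√662/4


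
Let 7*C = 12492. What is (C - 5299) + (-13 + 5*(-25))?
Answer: -25567/7 ≈ -3652.4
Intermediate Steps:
C = 12492/7 (C = (⅐)*12492 = 12492/7 ≈ 1784.6)
(C - 5299) + (-13 + 5*(-25)) = (12492/7 - 5299) + (-13 + 5*(-25)) = -24601/7 + (-13 - 125) = -24601/7 - 138 = -25567/7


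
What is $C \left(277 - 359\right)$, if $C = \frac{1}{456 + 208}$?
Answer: $- \frac{41}{332} \approx -0.12349$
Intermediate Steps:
$C = \frac{1}{664} \approx 0.001506$
$C \left(277 - 359\right) = \frac{277 - 359}{664} = \frac{1}{664} \left(-82\right) = - \frac{41}{332}$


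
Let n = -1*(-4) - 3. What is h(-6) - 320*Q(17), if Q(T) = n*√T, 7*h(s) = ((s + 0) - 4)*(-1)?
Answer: 10/7 - 320*√17 ≈ -1318.0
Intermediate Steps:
h(s) = 4/7 - s/7 (h(s) = (((s + 0) - 4)*(-1))/7 = ((s - 4)*(-1))/7 = ((-4 + s)*(-1))/7 = (4 - s)/7 = 4/7 - s/7)
n = 1 (n = 4 - 3 = 1)
Q(T) = √T (Q(T) = 1*√T = √T)
h(-6) - 320*Q(17) = (4/7 - ⅐*(-6)) - 320*√17 = (4/7 + 6/7) - 320*√17 = 10/7 - 320*√17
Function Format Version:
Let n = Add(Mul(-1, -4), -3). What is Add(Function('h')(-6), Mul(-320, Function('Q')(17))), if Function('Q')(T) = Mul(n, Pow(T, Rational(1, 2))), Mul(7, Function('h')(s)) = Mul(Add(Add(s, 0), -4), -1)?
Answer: Add(Rational(10, 7), Mul(-320, Pow(17, Rational(1, 2)))) ≈ -1318.0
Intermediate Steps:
Function('h')(s) = Add(Rational(4, 7), Mul(Rational(-1, 7), s)) (Function('h')(s) = Mul(Rational(1, 7), Mul(Add(Add(s, 0), -4), -1)) = Mul(Rational(1, 7), Mul(Add(s, -4), -1)) = Mul(Rational(1, 7), Mul(Add(-4, s), -1)) = Mul(Rational(1, 7), Add(4, Mul(-1, s))) = Add(Rational(4, 7), Mul(Rational(-1, 7), s)))
n = 1 (n = Add(4, -3) = 1)
Function('Q')(T) = Pow(T, Rational(1, 2)) (Function('Q')(T) = Mul(1, Pow(T, Rational(1, 2))) = Pow(T, Rational(1, 2)))
Add(Function('h')(-6), Mul(-320, Function('Q')(17))) = Add(Add(Rational(4, 7), Mul(Rational(-1, 7), -6)), Mul(-320, Pow(17, Rational(1, 2)))) = Add(Add(Rational(4, 7), Rational(6, 7)), Mul(-320, Pow(17, Rational(1, 2)))) = Add(Rational(10, 7), Mul(-320, Pow(17, Rational(1, 2))))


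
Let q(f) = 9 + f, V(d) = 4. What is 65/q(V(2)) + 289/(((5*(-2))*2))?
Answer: -189/20 ≈ -9.4500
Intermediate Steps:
65/q(V(2)) + 289/(((5*(-2))*2)) = 65/(9 + 4) + 289/(((5*(-2))*2)) = 65/13 + 289/((-10*2)) = 65*(1/13) + 289/(-20) = 5 + 289*(-1/20) = 5 - 289/20 = -189/20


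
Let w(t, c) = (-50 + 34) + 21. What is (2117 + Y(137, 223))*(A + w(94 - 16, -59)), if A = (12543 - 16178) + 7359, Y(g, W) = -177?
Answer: 7234260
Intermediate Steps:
A = 3724 (A = -3635 + 7359 = 3724)
w(t, c) = 5 (w(t, c) = -16 + 21 = 5)
(2117 + Y(137, 223))*(A + w(94 - 16, -59)) = (2117 - 177)*(3724 + 5) = 1940*3729 = 7234260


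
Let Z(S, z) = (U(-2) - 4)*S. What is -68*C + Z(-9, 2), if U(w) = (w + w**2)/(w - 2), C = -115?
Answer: 15721/2 ≈ 7860.5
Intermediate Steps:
U(w) = (w + w**2)/(-2 + w)
Z(S, z) = -9*S/2 (Z(S, z) = (-2*(1 - 2)/(-2 - 2) - 4)*S = (-2*(-1)/(-4) - 4)*S = (-2*(-1/4)*(-1) - 4)*S = (-1/2 - 4)*S = -9*S/2)
-68*C + Z(-9, 2) = -68*(-115) - 9/2*(-9) = 7820 + 81/2 = 15721/2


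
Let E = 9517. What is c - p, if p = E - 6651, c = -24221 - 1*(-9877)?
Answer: -17210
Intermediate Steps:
c = -14344 (c = -24221 + 9877 = -14344)
p = 2866 (p = 9517 - 6651 = 2866)
c - p = -14344 - 1*2866 = -14344 - 2866 = -17210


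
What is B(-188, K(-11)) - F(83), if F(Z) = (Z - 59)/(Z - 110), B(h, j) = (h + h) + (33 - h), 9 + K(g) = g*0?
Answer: -1387/9 ≈ -154.11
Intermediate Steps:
K(g) = -9 (K(g) = -9 + g*0 = -9 + 0 = -9)
B(h, j) = 33 + h (B(h, j) = 2*h + (33 - h) = 33 + h)
F(Z) = (-59 + Z)/(-110 + Z)
B(-188, K(-11)) - F(83) = (33 - 188) - (-59 + 83)/(-110 + 83) = -155 - 24/(-27) = -155 - (-1)*24/27 = -155 - 1*(-8/9) = -155 + 8/9 = -1387/9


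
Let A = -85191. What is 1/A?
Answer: -1/85191 ≈ -1.1738e-5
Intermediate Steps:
1/A = 1/(-85191) = -1/85191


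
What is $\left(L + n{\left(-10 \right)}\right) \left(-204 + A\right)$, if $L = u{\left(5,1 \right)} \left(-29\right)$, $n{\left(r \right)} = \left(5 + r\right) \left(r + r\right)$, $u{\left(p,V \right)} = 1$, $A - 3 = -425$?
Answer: $-44446$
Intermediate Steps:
$A = -422$ ($A = 3 - 425 = -422$)
$n{\left(r \right)} = 2 r \left(5 + r\right)$ ($n{\left(r \right)} = \left(5 + r\right) 2 r = 2 r \left(5 + r\right)$)
$L = -29$ ($L = 1 \left(-29\right) = -29$)
$\left(L + n{\left(-10 \right)}\right) \left(-204 + A\right) = \left(-29 + 2 \left(-10\right) \left(5 - 10\right)\right) \left(-204 - 422\right) = \left(-29 + 2 \left(-10\right) \left(-5\right)\right) \left(-626\right) = \left(-29 + 100\right) \left(-626\right) = 71 \left(-626\right) = -44446$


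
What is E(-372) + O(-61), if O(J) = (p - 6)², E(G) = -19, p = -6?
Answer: 125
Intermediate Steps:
O(J) = 144 (O(J) = (-6 - 6)² = (-12)² = 144)
E(-372) + O(-61) = -19 + 144 = 125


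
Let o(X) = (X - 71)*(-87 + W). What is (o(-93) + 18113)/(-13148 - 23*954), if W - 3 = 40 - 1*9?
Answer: -5361/7018 ≈ -0.76389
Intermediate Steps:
W = 34 (W = 3 + (40 - 1*9) = 3 + (40 - 9) = 3 + 31 = 34)
o(X) = 3763 - 53*X (o(X) = (X - 71)*(-87 + 34) = (-71 + X)*(-53) = 3763 - 53*X)
(o(-93) + 18113)/(-13148 - 23*954) = ((3763 - 53*(-93)) + 18113)/(-13148 - 23*954) = ((3763 + 4929) + 18113)/(-13148 - 21942) = (8692 + 18113)/(-35090) = 26805*(-1/35090) = -5361/7018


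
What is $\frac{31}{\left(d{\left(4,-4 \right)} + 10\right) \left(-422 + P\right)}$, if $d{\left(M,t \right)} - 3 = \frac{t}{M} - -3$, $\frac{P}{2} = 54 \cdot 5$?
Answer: $\frac{31}{1770} \approx 0.017514$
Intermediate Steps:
$P = 540$ ($P = 2 \cdot 54 \cdot 5 = 2 \cdot 270 = 540$)
$d{\left(M,t \right)} = 6 + \frac{t}{M}$ ($d{\left(M,t \right)} = 3 + \left(\frac{t}{M} - -3\right) = 3 + \left(\frac{t}{M} + 3\right) = 3 + \left(3 + \frac{t}{M}\right) = 6 + \frac{t}{M}$)
$\frac{31}{\left(d{\left(4,-4 \right)} + 10\right) \left(-422 + P\right)} = \frac{31}{\left(\left(6 - \frac{4}{4}\right) + 10\right) \left(-422 + 540\right)} = \frac{31}{\left(\left(6 - 1\right) + 10\right) 118} = \frac{31}{\left(5 + 10\right) 118} = \frac{31}{15 \cdot 118} = \frac{31}{1770}$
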